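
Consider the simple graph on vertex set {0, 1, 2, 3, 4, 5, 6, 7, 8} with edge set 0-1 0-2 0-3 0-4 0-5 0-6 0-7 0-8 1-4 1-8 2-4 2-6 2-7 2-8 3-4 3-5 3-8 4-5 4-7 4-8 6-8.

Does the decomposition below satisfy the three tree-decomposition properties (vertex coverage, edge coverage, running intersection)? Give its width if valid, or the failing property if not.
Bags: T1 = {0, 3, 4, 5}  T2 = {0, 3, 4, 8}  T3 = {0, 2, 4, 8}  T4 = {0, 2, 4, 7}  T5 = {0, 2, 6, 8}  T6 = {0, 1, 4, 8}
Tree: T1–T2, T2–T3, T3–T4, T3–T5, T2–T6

Yes; width 3.

Checking the three conditions: (i) the bags cover all of {0, 1, 2, 3, 4, 5, 6, 7, 8}; (ii) for each edge, some bag contains both endpoints; (iii) the bags containing any fixed vertex form a subtree. All hold, so the decomposition is valid with width 4 − 1 = 3.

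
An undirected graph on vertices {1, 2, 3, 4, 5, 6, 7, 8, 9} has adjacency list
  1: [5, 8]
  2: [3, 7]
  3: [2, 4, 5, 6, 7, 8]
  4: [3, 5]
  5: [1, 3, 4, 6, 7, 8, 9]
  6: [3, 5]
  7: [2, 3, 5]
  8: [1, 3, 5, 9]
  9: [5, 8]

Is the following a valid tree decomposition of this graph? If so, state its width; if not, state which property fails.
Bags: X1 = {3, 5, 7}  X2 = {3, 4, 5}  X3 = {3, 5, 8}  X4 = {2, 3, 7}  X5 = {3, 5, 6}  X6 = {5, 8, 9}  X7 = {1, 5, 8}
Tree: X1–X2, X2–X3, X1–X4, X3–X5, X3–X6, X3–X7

Yes; width 2.

Checking the three conditions: (i) the bags cover all of {1, 2, 3, 4, 5, 6, 7, 8, 9}; (ii) for each edge, some bag contains both endpoints; (iii) the bags containing any fixed vertex form a subtree. All hold, so the decomposition is valid with width 3 − 1 = 2.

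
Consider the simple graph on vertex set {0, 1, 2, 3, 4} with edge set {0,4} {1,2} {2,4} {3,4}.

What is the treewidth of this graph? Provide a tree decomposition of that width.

Treewidth 1.
Bags: B1 = {1, 2}  B2 = {2, 4}  B3 = {3, 4}  B4 = {0, 4}
Tree: B1–B2, B2–B3, B3–B4

Each bag holds 2 vertices, so the decomposition has width 1, which upper-bounds the treewidth. Any graph with an edge has treewidth ≥ 1, and G has the edge 2–1. Therefore the treewidth is 1.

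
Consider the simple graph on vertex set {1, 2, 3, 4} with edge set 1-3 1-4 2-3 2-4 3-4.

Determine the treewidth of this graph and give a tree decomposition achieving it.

Treewidth 2.
Bags: B1 = {2, 3, 4}  B2 = {1, 3, 4}
Tree: B1–B2

The largest bag has 3 vertices, giving width 2; this decomposition certifies tw(G) ≤ 2. For the lower bound, the 3 vertices {1, 3, 4} are pairwise adjacent, and any tree decomposition puts a clique entirely inside one bag — forcing width ≥ 2. Therefore the treewidth is 2.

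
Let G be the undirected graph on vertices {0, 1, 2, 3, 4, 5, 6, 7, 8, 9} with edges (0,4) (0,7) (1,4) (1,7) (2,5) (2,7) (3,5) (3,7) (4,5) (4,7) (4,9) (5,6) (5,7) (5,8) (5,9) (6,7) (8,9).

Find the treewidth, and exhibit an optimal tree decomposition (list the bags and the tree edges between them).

Treewidth 2.
One optimal decomposition is:
Bags: B1 = {3, 5, 7}  B2 = {4, 5, 7}  B3 = {4, 5, 9}  B4 = {0, 4, 7}  B5 = {1, 4, 7}  B6 = {5, 6, 7}  B7 = {2, 5, 7}  B8 = {5, 8, 9}
Tree: B1–B2, B2–B3, B2–B4, B4–B5, B1–B6, B6–B7, B3–B8

The largest bag has 3 vertices, giving width 2; this decomposition certifies tw(G) ≤ 2. On the other hand G contains the 3-clique {0, 4, 7}. A clique must lie in a single bag of any decomposition, so no decomposition can have width below 2. Therefore the treewidth is 2.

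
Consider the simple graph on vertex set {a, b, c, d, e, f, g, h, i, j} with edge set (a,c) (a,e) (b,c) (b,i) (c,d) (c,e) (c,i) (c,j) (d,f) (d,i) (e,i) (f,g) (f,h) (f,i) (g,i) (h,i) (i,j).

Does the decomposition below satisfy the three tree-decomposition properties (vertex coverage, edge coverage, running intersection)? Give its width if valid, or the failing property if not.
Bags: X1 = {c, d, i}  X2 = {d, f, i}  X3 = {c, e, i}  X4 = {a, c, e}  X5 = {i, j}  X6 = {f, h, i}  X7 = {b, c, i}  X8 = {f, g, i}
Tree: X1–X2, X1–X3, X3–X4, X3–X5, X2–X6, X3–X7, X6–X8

A tree decomposition must satisfy three properties: every vertex lies in some bag; for every edge, both endpoints lie together in some bag; and for every vertex, the bags containing it form a connected subtree. Here edge (c,j) lies in no bag, so the decomposition is invalid.

No — edge (c,j) lies in no bag.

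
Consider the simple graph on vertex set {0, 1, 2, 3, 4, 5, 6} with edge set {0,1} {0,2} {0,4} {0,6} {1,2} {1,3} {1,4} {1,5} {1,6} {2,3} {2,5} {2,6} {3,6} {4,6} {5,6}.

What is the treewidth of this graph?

3

A width-3 tree decomposition is:
Bags: B1 = {0, 1, 4, 6}  B2 = {0, 1, 2, 6}  B3 = {1, 2, 3, 6}  B4 = {1, 2, 5, 6}
Tree: B1–B2, B2–B3, B2–B4
The largest bag has 4 vertices, giving width 3; this decomposition certifies tw(G) ≤ 3. On the other hand G contains the 4-clique {0, 1, 2, 6}. A clique must lie in a single bag of any decomposition, so no decomposition can have width below 3. Combining the bounds, tw(G) = 3.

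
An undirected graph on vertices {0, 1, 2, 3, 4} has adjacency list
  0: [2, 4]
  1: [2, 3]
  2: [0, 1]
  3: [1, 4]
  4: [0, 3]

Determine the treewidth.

A width-2 tree decomposition is:
Bags: B1 = {0, 2, 4}  B2 = {2, 3, 4}  B3 = {1, 2, 3}
Tree: B1–B2, B2–B3
Every bag has size at most 3, so the width is 3 − 1 = 2 and tw(G) ≤ 2. Since 2–0–4–3–1–2 is a cycle in G, G is not acyclic. Forests are exactly the graphs of treewidth ≤ 1, so tw(G) ≥ 2. The upper and lower bounds meet at 2, so that is the treewidth.

2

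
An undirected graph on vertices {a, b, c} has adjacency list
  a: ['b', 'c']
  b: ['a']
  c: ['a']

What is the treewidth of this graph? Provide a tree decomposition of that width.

Treewidth 1.
One optimal decomposition is:
Bags: B1 = {a, c}  B2 = {a, b}
Tree: B1–B2

Each bag holds 2 vertices, so the decomposition has width 1, which upper-bounds the treewidth. G has an edge, so its treewidth is at least 1. Hence tw(G) = 1 exactly.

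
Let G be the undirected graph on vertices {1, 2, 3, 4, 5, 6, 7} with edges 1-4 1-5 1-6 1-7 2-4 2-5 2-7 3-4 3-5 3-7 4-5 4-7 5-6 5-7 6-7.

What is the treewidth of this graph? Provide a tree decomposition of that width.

Every bag has size at most 4, so the width is 4 − 1 = 3 and tw(G) ≤ 3. On the other hand G contains the 4-clique {1, 4, 5, 7}. A clique must lie in a single bag of any decomposition, so no decomposition can have width below 3. Therefore the treewidth is 3.

Treewidth 3.
Bags: B1 = {3, 4, 5, 7}  B2 = {1, 4, 5, 7}  B3 = {2, 4, 5, 7}  B4 = {1, 5, 6, 7}
Tree: B1–B2, B1–B3, B2–B4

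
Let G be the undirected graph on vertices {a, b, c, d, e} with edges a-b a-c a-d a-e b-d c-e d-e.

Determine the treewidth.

2

A width-2 tree decomposition is:
Bags: B1 = {a, d, e}  B2 = {a, b, d}  B3 = {a, c, e}
Tree: B1–B2, B1–B3
The largest bag has 3 vertices, giving width 2; this decomposition certifies tw(G) ≤ 2. On the other hand G contains the 3-clique {a, d, e}. A clique must lie in a single bag of any decomposition, so no decomposition can have width below 2. Hence tw(G) = 2 exactly.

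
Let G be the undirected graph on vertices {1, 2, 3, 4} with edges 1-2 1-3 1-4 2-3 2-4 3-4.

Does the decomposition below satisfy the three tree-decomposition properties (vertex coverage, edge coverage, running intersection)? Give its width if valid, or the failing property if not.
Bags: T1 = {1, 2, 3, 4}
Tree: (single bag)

Yes; width 3.

Vertex coverage: the bags together contain {1, 2, 3, 4}, the full vertex set. Edge coverage: each edge of G has both endpoints in at least one bag. Running intersection: for every vertex, the bags containing it form a connected subtree. All three properties hold, so this is a valid tree decomposition of width max|bag| − 1 = 3, and hence tw(G) ≤ 3.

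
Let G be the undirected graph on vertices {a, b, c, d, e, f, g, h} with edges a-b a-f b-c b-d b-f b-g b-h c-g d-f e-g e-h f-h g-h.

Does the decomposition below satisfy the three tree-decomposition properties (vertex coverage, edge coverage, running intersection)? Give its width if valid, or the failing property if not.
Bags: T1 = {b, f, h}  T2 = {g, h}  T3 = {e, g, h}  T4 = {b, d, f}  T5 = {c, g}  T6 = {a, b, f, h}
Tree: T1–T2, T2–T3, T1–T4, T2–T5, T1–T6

A tree decomposition must satisfy three properties: every vertex lies in some bag; for every edge, both endpoints lie together in some bag; and for every vertex, the bags containing it form a connected subtree. Here edge (b,g) lies in no bag, so the decomposition is invalid.

No — edge (b,g) lies in no bag.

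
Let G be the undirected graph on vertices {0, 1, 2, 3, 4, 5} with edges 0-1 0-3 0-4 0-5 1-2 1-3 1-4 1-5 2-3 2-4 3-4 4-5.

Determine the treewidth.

3

A width-3 tree decomposition is:
Bags: B1 = {0, 1, 4, 5}  B2 = {0, 1, 3, 4}  B3 = {1, 2, 3, 4}
Tree: B1–B2, B2–B3
The largest bag has 4 vertices, giving width 3; this decomposition certifies tw(G) ≤ 3. On the other hand G contains the 4-clique {0, 1, 3, 4}. A clique must lie in a single bag of any decomposition, so no decomposition can have width below 3. The upper and lower bounds meet at 3, so that is the treewidth.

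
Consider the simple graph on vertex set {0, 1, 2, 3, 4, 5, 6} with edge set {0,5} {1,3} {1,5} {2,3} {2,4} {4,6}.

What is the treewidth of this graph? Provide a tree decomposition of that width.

Treewidth 1.
One such decomposition:
Bags: B1 = {4, 6}  B2 = {2, 4}  B3 = {2, 3}  B4 = {1, 3}  B5 = {1, 5}  B6 = {0, 5}
Tree: B1–B2, B2–B3, B3–B4, B4–B5, B5–B6

Each bag holds 2 vertices, so the decomposition has width 1, which upper-bounds the treewidth. Since G has at least one edge (e.g. 6–4), it is not an edgeless graph, so tw(G) ≥ 1. Combining the bounds, tw(G) = 1.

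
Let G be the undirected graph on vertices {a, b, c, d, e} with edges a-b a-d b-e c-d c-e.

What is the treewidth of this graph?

2

A width-2 tree decomposition is:
Bags: B1 = {b, c, e}  B2 = {b, c, d}  B3 = {a, b, d}
Tree: B1–B2, B2–B3
Each bag holds 3 vertices, so the decomposition has width 2, which upper-bounds the treewidth. For the lower bound, G contains the cycle b–e–c–d–a–b, so G is not a forest; only forests have treewidth ≤ 1, hence tw(G) ≥ 2. Therefore the treewidth is 2.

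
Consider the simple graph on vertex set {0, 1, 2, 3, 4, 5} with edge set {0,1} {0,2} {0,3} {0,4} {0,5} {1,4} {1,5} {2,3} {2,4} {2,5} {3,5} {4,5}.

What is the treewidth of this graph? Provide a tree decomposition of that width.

Treewidth 3.
One such decomposition:
Bags: B1 = {0, 1, 4, 5}  B2 = {0, 2, 4, 5}  B3 = {0, 2, 3, 5}
Tree: B1–B2, B2–B3

Every bag has size at most 4, so the width is 4 − 1 = 3 and tw(G) ≤ 3. For the lower bound, the 4 vertices {0, 1, 4, 5} are pairwise adjacent, and any tree decomposition puts a clique entirely inside one bag — forcing width ≥ 3. Therefore the treewidth is 3.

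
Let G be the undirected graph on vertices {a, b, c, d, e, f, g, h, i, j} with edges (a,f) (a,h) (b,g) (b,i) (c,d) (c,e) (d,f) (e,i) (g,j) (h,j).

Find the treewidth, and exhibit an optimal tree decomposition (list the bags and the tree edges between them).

Treewidth 2.
One such decomposition:
Bags: B1 = {c, d, f}  B2 = {a, c, f}  B3 = {a, c, h}  B4 = {c, h, j}  B5 = {c, g, j}  B6 = {b, c, g}  B7 = {b, c, i}  B8 = {c, e, i}
Tree: B1–B2, B2–B3, B3–B4, B4–B5, B5–B6, B6–B7, B7–B8

Every bag has size at most 3, so the width is 3 − 1 = 2 and tw(G) ≤ 2. Since c–d–f–a–h–j–g–b–i–e–c is a cycle in G, G is not acyclic. Forests are exactly the graphs of treewidth ≤ 1, so tw(G) ≥ 2. Hence tw(G) = 2 exactly.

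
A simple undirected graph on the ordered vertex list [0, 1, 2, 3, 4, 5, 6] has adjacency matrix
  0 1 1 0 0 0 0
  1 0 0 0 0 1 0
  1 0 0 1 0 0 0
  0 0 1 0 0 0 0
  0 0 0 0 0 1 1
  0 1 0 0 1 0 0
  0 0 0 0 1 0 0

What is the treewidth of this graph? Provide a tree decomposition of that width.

Each bag holds 2 vertices, so the decomposition has width 1, which upper-bounds the treewidth. G has an edge, so its treewidth is at least 1. Therefore the treewidth is 1.

Treewidth 1.
Bags: B1 = {2, 3}  B2 = {0, 2}  B3 = {0, 1}  B4 = {1, 5}  B5 = {4, 5}  B6 = {4, 6}
Tree: B1–B2, B2–B3, B3–B4, B4–B5, B5–B6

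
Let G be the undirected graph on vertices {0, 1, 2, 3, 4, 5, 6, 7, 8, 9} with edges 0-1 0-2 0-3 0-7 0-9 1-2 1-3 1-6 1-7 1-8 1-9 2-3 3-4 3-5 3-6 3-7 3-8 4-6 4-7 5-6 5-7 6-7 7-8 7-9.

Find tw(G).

A width-3 tree decomposition is:
Bags: B1 = {0, 1, 2, 3}  B2 = {0, 1, 3, 7}  B3 = {1, 3, 7, 8}  B4 = {0, 1, 7, 9}  B5 = {1, 3, 6, 7}  B6 = {3, 5, 6, 7}  B7 = {3, 4, 6, 7}
Tree: B1–B2, B2–B3, B2–B4, B3–B5, B5–B6, B5–B7
Every bag has size at most 4, so the width is 4 − 1 = 3 and tw(G) ≤ 3. For the lower bound, the 4 vertices {0, 1, 7, 9} are pairwise adjacent, and any tree decomposition puts a clique entirely inside one bag — forcing width ≥ 3. Hence tw(G) = 3 exactly.

3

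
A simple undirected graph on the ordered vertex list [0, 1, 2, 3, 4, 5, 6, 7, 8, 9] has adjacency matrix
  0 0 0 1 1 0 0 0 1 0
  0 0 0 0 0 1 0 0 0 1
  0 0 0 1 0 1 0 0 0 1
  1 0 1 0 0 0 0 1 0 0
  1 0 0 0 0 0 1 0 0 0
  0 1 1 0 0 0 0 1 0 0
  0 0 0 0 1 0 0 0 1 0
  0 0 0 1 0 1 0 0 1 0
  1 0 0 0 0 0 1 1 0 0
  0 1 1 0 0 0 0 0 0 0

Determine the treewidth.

A width-2 tree decomposition is:
Bags: B1 = {4, 6, 8}  B2 = {0, 4, 8}  B3 = {0, 7, 8}  B4 = {0, 3, 7}  B5 = {3, 5, 7}  B6 = {2, 3, 5}  B7 = {1, 2, 5}  B8 = {1, 2, 9}
Tree: B1–B2, B2–B3, B3–B4, B4–B5, B5–B6, B6–B7, B7–B8
Each bag holds 3 vertices, so the decomposition has width 2, which upper-bounds the treewidth. Since 6–4–0–8–6 is a cycle in G, G is not acyclic. Forests are exactly the graphs of treewidth ≤ 1, so tw(G) ≥ 2. Combining the bounds, tw(G) = 2.

2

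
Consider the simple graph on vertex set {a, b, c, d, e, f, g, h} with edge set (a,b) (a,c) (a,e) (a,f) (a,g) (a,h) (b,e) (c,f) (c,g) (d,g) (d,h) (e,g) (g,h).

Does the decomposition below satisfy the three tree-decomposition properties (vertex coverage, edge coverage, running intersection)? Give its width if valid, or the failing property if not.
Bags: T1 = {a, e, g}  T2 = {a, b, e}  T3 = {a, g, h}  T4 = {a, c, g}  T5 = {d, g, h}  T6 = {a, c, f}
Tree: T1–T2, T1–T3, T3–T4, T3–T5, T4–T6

Yes; width 2.

Checking the three conditions: (i) the bags cover all of {a, b, c, d, e, f, g, h}; (ii) for each edge, some bag contains both endpoints; (iii) the bags containing any fixed vertex form a subtree. All hold, so the decomposition is valid with width 3 − 1 = 2.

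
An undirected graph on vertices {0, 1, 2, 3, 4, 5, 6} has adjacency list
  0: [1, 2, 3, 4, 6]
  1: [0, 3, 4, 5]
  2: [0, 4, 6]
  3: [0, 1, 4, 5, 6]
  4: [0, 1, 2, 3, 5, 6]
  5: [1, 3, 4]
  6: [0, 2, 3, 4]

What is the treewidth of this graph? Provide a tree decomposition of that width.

Treewidth 3.
One such decomposition:
Bags: B1 = {0, 3, 4, 6}  B2 = {0, 2, 4, 6}  B3 = {0, 1, 3, 4}  B4 = {1, 3, 4, 5}
Tree: B1–B2, B1–B3, B3–B4

Each bag holds 4 vertices, so the decomposition has width 3, which upper-bounds the treewidth. For the lower bound, the 4 vertices {0, 2, 4, 6} are pairwise adjacent, and any tree decomposition puts a clique entirely inside one bag — forcing width ≥ 3. Combining the bounds, tw(G) = 3.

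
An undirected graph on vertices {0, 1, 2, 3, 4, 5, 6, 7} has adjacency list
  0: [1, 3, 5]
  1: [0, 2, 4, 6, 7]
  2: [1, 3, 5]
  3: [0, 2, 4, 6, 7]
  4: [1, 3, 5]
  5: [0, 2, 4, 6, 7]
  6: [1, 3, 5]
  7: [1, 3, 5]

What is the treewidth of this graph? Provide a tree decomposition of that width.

Treewidth 3.
Bags: B1 = {1, 3, 5, 7}  B2 = {1, 3, 4, 5}  B3 = {0, 1, 3, 5}  B4 = {1, 3, 5, 6}  B5 = {1, 2, 3, 5}
Tree: B1–B2, B2–B3, B3–B4, B4–B5

Every bag has size at most 4, so the width is 4 − 1 = 3 and tw(G) ≤ 3. For the lower bound: the 4 vertex sets {5,7}, {3,4}, {1}, {0} are disjoint, each induces a connected subgraph, and every pair is joined by at least one edge of G. Contracting each set to a single vertex therefore yields K_{4} as a minor, and since treewidth is minor-monotone, tw(G) ≥ tw(K_{4}) = 3. Combining the bounds, tw(G) = 3.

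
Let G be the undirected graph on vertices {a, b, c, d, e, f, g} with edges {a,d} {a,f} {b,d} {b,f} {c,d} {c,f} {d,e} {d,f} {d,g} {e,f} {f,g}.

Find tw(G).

A width-2 tree decomposition is:
Bags: B1 = {d, e, f}  B2 = {b, d, f}  B3 = {a, d, f}  B4 = {c, d, f}  B5 = {d, f, g}
Tree: B1–B2, B1–B3, B3–B4, B1–B5
Every bag has size at most 3, so the width is 3 − 1 = 2 and tw(G) ≤ 2. On the other hand G contains the 3-clique {d, f, g}. A clique must lie in a single bag of any decomposition, so no decomposition can have width below 2. Combining the bounds, tw(G) = 2.

2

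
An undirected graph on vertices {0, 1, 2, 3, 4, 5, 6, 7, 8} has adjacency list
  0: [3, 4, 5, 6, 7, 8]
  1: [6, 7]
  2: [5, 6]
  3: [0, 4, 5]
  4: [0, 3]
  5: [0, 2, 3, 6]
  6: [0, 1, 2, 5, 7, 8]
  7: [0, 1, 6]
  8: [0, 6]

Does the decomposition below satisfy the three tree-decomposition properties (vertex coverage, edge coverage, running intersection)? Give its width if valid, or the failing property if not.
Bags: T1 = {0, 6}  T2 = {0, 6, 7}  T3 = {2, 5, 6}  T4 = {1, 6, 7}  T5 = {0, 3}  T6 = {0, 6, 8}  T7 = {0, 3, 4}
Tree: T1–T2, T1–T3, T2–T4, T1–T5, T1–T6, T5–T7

A tree decomposition must satisfy three properties: every vertex lies in some bag; for every edge, both endpoints lie together in some bag; and for every vertex, the bags containing it form a connected subtree. Here edge (5,0) lies in no bag, so the decomposition is invalid.

No — edge (5,0) lies in no bag.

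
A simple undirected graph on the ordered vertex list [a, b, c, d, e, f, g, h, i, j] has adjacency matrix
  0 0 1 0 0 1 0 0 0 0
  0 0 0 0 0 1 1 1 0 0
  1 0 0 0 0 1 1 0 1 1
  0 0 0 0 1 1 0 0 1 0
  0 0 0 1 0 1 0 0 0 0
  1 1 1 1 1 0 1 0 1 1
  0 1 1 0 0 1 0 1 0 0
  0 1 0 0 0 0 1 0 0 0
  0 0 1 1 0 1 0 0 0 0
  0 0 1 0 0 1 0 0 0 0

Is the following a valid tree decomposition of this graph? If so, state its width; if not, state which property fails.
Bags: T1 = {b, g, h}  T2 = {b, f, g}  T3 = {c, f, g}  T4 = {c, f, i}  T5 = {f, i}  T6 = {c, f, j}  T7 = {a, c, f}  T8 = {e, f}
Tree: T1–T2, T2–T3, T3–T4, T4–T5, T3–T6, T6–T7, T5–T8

A tree decomposition must satisfy three properties: every vertex lies in some bag; for every edge, both endpoints lie together in some bag; and for every vertex, the bags containing it form a connected subtree. Here vertex d appears in no bag, so the decomposition is invalid.

No — vertex d appears in no bag.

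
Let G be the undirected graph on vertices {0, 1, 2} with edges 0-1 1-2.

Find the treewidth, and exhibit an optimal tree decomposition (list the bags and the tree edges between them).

The largest bag has 2 vertices, giving width 1; this decomposition certifies tw(G) ≤ 1. Any graph with an edge has treewidth ≥ 1, and G has the edge 1–2. Combining the bounds, tw(G) = 1.

Treewidth 1.
One such decomposition:
Bags: B1 = {1, 2}  B2 = {0, 1}
Tree: B1–B2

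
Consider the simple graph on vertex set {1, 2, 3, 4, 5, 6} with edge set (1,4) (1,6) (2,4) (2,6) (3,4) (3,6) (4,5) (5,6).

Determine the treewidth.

2

A width-2 tree decomposition is:
Bags: B1 = {4, 5, 6}  B2 = {1, 4, 6}  B3 = {3, 4, 6}  B4 = {2, 4, 6}
Tree: B1–B2, B2–B3, B3–B4
Every bag has size at most 3, so the width is 3 − 1 = 2 and tw(G) ≤ 2. For the lower bound, G contains the cycle 5–6–1–4–5, so G is not a forest; only forests have treewidth ≤ 1, hence tw(G) ≥ 2. Hence tw(G) = 2 exactly.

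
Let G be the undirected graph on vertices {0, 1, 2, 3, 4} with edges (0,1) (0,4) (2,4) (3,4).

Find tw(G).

A width-1 tree decomposition is:
Bags: B1 = {0, 4}  B2 = {2, 4}  B3 = {0, 1}  B4 = {3, 4}
Tree: B1–B2, B1–B3, B1–B4
Each bag holds 2 vertices, so the decomposition has width 1, which upper-bounds the treewidth. G has an edge, so its treewidth is at least 1. Therefore the treewidth is 1.

1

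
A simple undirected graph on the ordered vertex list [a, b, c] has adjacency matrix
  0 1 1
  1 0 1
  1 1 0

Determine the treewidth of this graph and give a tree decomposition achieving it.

A single bag containing all 3 vertices is trivially a valid decomposition of width 2. On the other hand G contains the 3-clique {a, b, c}. A clique must lie in a single bag of any decomposition, so no decomposition can have width below 2. The upper and lower bounds meet at 2, so that is the treewidth.

Treewidth 2.
Bags: B1 = {a, b, c}
Tree: (single bag)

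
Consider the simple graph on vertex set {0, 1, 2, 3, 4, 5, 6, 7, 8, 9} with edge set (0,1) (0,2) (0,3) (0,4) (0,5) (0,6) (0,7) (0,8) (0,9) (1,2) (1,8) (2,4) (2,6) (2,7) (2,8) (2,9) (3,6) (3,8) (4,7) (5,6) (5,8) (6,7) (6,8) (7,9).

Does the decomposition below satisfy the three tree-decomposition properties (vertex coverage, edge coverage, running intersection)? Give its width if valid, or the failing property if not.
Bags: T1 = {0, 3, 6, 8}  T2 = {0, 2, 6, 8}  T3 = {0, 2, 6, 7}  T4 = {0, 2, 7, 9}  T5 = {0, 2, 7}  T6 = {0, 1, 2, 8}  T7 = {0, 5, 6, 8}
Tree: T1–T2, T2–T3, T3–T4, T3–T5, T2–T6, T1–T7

A tree decomposition must satisfy three properties: every vertex lies in some bag; for every edge, both endpoints lie together in some bag; and for every vertex, the bags containing it form a connected subtree. Here vertex 4 appears in no bag, so the decomposition is invalid.

No — vertex 4 appears in no bag.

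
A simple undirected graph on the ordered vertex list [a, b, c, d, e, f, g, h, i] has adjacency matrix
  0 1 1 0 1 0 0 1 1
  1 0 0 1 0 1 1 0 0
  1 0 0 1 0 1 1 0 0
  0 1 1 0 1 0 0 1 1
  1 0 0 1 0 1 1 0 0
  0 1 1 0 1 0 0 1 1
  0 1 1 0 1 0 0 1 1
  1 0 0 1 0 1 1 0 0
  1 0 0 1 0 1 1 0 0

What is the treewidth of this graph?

A width-4 tree decomposition is:
Bags: B1 = {a, d, f, g, i}  B2 = {a, c, d, f, g}  B3 = {a, d, e, f, g}  B4 = {a, b, d, f, g}  B5 = {a, d, f, g, h}
Tree: B1–B2, B2–B3, B3–B4, B4–B5
Every bag has size at most 5, so the width is 5 − 1 = 4 and tw(G) ≤ 4. For the lower bound: the 5 vertex sets {g,i}, {c,d}, {e,f}, {a}, {b} are disjoint, each induces a connected subgraph, and every pair is joined by at least one edge of G. Contracting each set to a single vertex therefore yields K_{5} as a minor, and since treewidth is minor-monotone, tw(G) ≥ tw(K_{5}) = 4. The upper and lower bounds meet at 4, so that is the treewidth.

4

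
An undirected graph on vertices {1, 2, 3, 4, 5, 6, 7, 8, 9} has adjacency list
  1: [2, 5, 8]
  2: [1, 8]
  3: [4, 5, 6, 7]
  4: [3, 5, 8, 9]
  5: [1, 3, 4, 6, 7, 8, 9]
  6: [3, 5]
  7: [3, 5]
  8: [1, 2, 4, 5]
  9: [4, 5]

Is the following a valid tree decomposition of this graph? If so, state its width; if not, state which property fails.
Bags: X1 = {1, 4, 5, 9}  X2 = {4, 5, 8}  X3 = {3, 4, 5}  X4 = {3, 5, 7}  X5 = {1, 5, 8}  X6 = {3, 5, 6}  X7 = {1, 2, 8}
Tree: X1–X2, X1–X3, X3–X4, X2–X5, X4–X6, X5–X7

A tree decomposition must satisfy three properties: every vertex lies in some bag; for every edge, both endpoints lie together in some bag; and for every vertex, the bags containing it form a connected subtree. Here bags containing vertex 1 are not connected in the tree, so the decomposition is invalid.

No — bags containing vertex 1 are not connected in the tree.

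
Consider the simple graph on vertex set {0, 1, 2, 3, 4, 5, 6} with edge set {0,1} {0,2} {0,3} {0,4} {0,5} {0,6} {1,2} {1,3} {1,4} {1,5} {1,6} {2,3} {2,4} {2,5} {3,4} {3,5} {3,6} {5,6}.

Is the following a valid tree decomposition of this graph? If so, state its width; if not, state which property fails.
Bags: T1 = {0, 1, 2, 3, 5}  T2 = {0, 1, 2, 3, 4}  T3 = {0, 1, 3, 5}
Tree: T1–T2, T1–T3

No — vertex 6 appears in no bag.

A tree decomposition must satisfy three properties: every vertex lies in some bag; for every edge, both endpoints lie together in some bag; and for every vertex, the bags containing it form a connected subtree. Here vertex 6 appears in no bag, so the decomposition is invalid.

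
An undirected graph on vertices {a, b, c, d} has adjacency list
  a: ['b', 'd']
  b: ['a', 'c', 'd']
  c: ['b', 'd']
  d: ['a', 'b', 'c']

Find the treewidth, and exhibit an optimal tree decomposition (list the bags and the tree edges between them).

Treewidth 2.
One such decomposition:
Bags: B1 = {b, c, d}  B2 = {a, b, d}
Tree: B1–B2

Each bag holds 3 vertices, so the decomposition has width 2, which upper-bounds the treewidth. On the other hand G contains the 3-clique {b, c, d}. A clique must lie in a single bag of any decomposition, so no decomposition can have width below 2. The upper and lower bounds meet at 2, so that is the treewidth.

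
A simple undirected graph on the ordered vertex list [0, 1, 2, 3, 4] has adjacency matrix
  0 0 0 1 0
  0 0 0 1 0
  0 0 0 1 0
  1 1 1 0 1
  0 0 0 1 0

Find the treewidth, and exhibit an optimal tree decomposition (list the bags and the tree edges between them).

The largest bag has 2 vertices, giving width 1; this decomposition certifies tw(G) ≤ 1. Any graph with an edge has treewidth ≥ 1, and G has the edge 4–3. Hence tw(G) = 1 exactly.

Treewidth 1.
One such decomposition:
Bags: B1 = {3, 4}  B2 = {0, 3}  B3 = {2, 3}  B4 = {1, 3}
Tree: B1–B2, B2–B3, B1–B4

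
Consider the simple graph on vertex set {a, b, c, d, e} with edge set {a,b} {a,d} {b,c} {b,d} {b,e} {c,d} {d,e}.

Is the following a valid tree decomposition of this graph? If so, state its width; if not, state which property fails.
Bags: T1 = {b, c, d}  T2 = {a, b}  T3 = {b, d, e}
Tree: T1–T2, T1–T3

A tree decomposition must satisfy three properties: every vertex lies in some bag; for every edge, both endpoints lie together in some bag; and for every vertex, the bags containing it form a connected subtree. Here edge (d,a) lies in no bag, so the decomposition is invalid.

No — edge (d,a) lies in no bag.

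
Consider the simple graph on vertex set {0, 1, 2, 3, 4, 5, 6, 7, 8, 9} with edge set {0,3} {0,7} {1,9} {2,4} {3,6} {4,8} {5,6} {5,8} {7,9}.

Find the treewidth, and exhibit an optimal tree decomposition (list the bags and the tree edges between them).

Every bag has size at most 2, so the width is 2 − 1 = 1 and tw(G) ≤ 1. Any graph with an edge has treewidth ≥ 1, and G has the edge 2–4. Combining the bounds, tw(G) = 1.

Treewidth 1.
One optimal decomposition is:
Bags: B1 = {2, 4}  B2 = {4, 8}  B3 = {5, 8}  B4 = {5, 6}  B5 = {3, 6}  B6 = {0, 3}  B7 = {0, 7}  B8 = {7, 9}  B9 = {1, 9}
Tree: B1–B2, B2–B3, B3–B4, B4–B5, B5–B6, B6–B7, B7–B8, B8–B9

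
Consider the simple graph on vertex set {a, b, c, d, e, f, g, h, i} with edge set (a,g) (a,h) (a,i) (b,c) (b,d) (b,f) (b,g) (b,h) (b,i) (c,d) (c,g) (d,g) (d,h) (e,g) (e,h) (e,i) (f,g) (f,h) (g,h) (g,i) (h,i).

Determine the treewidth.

A width-3 tree decomposition is:
Bags: B1 = {b, d, g, h}  B2 = {b, g, h, i}  B3 = {a, g, h, i}  B4 = {b, c, d, g}  B5 = {b, f, g, h}  B6 = {e, g, h, i}
Tree: B1–B2, B2–B3, B1–B4, B1–B5, B2–B6
Each bag holds 4 vertices, so the decomposition has width 3, which upper-bounds the treewidth. On the other hand G contains the 4-clique {e, g, h, i}. A clique must lie in a single bag of any decomposition, so no decomposition can have width below 3. Hence tw(G) = 3 exactly.

3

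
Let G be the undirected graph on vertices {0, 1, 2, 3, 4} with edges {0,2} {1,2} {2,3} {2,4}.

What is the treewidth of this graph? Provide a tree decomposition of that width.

Treewidth 1.
Bags: B1 = {0, 2}  B2 = {2, 4}  B3 = {1, 2}  B4 = {2, 3}
Tree: B1–B2, B2–B3, B1–B4

Each bag holds 2 vertices, so the decomposition has width 1, which upper-bounds the treewidth. Since G has at least one edge (e.g. 2–0), it is not an edgeless graph, so tw(G) ≥ 1. Hence tw(G) = 1 exactly.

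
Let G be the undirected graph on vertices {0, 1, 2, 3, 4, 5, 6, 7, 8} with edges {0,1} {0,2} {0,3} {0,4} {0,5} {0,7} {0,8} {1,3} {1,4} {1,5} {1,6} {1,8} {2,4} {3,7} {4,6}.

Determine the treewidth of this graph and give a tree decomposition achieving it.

Treewidth 2.
Bags: B1 = {0, 3, 7}  B2 = {0, 1, 3}  B3 = {0, 1, 4}  B4 = {0, 2, 4}  B5 = {1, 4, 6}  B6 = {0, 1, 8}  B7 = {0, 1, 5}
Tree: B1–B2, B2–B3, B3–B4, B3–B5, B3–B6, B3–B7

Each bag holds 3 vertices, so the decomposition has width 2, which upper-bounds the treewidth. Conversely, {0, 1, 8} is a clique of size 3, and the vertices of any clique must share a bag in every tree decomposition; so some bag has ≥ 3 vertices and tw(G) ≥ 2. Hence tw(G) = 2 exactly.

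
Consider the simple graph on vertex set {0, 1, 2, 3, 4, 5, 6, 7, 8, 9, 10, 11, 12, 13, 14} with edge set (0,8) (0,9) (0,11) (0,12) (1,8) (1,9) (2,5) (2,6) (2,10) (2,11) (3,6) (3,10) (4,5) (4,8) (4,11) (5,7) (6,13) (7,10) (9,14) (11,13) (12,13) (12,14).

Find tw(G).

A width-3 tree decomposition is:
Bags: B1 = {1, 8, 9, 14}  B2 = {0, 8, 9, 14}  B3 = {0, 8, 12, 14}  B4 = {0, 4, 8, 12}  B5 = {0, 4, 11, 12}  B6 = {4, 11, 12, 13}  B7 = {4, 5, 11, 13}  B8 = {2, 5, 11, 13}  B9 = {2, 5, 6, 13}  B10 = {2, 5, 6, 7}  B11 = {2, 6, 7, 10}  B12 = {3, 6, 7, 10}
Tree: B1–B2, B2–B3, B3–B4, B4–B5, B5–B6, B6–B7, B7–B8, B8–B9, B9–B10, B10–B11, B11–B12
The largest bag has 4 vertices, giving width 3; this decomposition certifies tw(G) ≤ 3. For the lower bound: the 4 vertex sets {1,9,14}, {8}, {0}, {4,11,12,13} are disjoint, each induces a connected subgraph, and every pair is joined by at least one edge of G. Contracting each set to a single vertex therefore yields K_{4} as a minor, and since treewidth is minor-monotone, tw(G) ≥ tw(K_{4}) = 3. Therefore the treewidth is 3.

3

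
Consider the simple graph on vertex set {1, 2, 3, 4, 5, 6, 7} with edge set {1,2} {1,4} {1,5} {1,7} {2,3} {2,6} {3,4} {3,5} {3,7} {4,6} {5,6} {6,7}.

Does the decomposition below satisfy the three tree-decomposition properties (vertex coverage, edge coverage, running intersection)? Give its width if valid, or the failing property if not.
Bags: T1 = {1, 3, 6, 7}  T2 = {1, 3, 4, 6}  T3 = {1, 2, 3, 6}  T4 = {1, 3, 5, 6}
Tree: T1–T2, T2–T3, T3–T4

Yes; width 3.

Checking the three conditions: (i) the bags cover all of {1, 2, 3, 4, 5, 6, 7}; (ii) for each edge, some bag contains both endpoints; (iii) the bags containing any fixed vertex form a subtree. All hold, so the decomposition is valid with width 4 − 1 = 3.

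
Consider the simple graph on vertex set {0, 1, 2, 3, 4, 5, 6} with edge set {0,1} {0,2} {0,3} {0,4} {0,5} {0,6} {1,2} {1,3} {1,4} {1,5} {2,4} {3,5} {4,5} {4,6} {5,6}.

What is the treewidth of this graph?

A width-3 tree decomposition is:
Bags: B1 = {0, 1, 2, 4}  B2 = {0, 1, 4, 5}  B3 = {0, 4, 5, 6}  B4 = {0, 1, 3, 5}
Tree: B1–B2, B2–B3, B2–B4
Each bag holds 4 vertices, so the decomposition has width 3, which upper-bounds the treewidth. On the other hand G contains the 4-clique {0, 1, 3, 5}. A clique must lie in a single bag of any decomposition, so no decomposition can have width below 3. The upper and lower bounds meet at 3, so that is the treewidth.

3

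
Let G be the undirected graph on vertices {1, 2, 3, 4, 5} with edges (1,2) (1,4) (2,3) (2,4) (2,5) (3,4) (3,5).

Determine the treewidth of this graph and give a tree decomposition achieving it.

Treewidth 2.
Bags: B1 = {2, 3, 4}  B2 = {1, 2, 4}  B3 = {2, 3, 5}
Tree: B1–B2, B1–B3

Each bag holds 3 vertices, so the decomposition has width 2, which upper-bounds the treewidth. Conversely, {1, 2, 4} is a clique of size 3, and the vertices of any clique must share a bag in every tree decomposition; so some bag has ≥ 3 vertices and tw(G) ≥ 2. The upper and lower bounds meet at 2, so that is the treewidth.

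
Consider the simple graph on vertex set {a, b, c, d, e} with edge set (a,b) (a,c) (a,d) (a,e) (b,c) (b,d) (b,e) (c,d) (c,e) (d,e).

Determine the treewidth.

A width-4 tree decomposition is:
Bags: B1 = {a, b, c, d, e}
Tree: (single bag)
With just one bag of size 5, the width is 5 − 1 = 4, so tw(G) ≤ 4. On the other hand G contains the 5-clique {a, b, c, d, e}. A clique must lie in a single bag of any decomposition, so no decomposition can have width below 4. Therefore the treewidth is 4.

4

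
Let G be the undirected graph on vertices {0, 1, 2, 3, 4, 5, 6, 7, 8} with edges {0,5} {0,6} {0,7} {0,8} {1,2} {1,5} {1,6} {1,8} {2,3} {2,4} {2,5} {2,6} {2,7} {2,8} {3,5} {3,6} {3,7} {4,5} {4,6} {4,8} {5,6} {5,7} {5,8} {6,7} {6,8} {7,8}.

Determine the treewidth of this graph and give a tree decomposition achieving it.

Treewidth 4.
One such decomposition:
Bags: B1 = {2, 5, 6, 7, 8}  B2 = {0, 5, 6, 7, 8}  B3 = {2, 4, 5, 6, 8}  B4 = {2, 3, 5, 6, 7}  B5 = {1, 2, 5, 6, 8}
Tree: B1–B2, B1–B3, B1–B4, B1–B5

Every bag has size at most 5, so the width is 5 − 1 = 4 and tw(G) ≤ 4. On the other hand G contains the 5-clique {0, 5, 6, 7, 8}. A clique must lie in a single bag of any decomposition, so no decomposition can have width below 4. Therefore the treewidth is 4.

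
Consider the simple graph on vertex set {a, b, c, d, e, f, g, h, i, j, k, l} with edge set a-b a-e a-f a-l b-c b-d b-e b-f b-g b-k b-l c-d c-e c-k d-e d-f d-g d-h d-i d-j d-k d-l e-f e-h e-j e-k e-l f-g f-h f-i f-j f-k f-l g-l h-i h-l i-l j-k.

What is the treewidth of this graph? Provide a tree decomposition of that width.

Treewidth 4.
One optimal decomposition is:
Bags: B1 = {b, d, e, f, l}  B2 = {b, d, e, f, k}  B3 = {d, e, f, j, k}  B4 = {d, e, f, h, l}  B5 = {b, c, d, e, k}  B6 = {b, d, f, g, l}  B7 = {d, f, h, i, l}  B8 = {a, b, e, f, l}
Tree: B1–B2, B2–B3, B1–B4, B2–B5, B1–B6, B4–B7, B1–B8

The largest bag has 5 vertices, giving width 4; this decomposition certifies tw(G) ≤ 4. For the lower bound, the 5 vertices {b, c, d, e, k} are pairwise adjacent, and any tree decomposition puts a clique entirely inside one bag — forcing width ≥ 4. Therefore the treewidth is 4.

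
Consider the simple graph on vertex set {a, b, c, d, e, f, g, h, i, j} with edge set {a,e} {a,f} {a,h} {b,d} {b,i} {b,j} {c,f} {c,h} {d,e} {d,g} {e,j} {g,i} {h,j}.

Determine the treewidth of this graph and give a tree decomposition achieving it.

Treewidth 2.
One such decomposition:
Bags: B1 = {d, g, i}  B2 = {b, d, i}  B3 = {b, d, e}  B4 = {b, e, j}  B5 = {a, e, j}  B6 = {a, h, j}  B7 = {a, f, h}  B8 = {c, f, h}
Tree: B1–B2, B2–B3, B3–B4, B4–B5, B5–B6, B6–B7, B7–B8

Each bag holds 3 vertices, so the decomposition has width 2, which upper-bounds the treewidth. For the lower bound, G contains the cycle g–i–b–d–g, so G is not a forest; only forests have treewidth ≤ 1, hence tw(G) ≥ 2. Therefore the treewidth is 2.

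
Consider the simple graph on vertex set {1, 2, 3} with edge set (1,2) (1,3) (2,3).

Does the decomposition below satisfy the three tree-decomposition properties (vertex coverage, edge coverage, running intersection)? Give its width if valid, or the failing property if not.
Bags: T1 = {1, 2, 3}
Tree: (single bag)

Yes; width 2.

Vertex coverage: the bags together contain {1, 2, 3}, the full vertex set. Edge coverage: each edge of G has both endpoints in at least one bag. Running intersection: for every vertex, the bags containing it form a connected subtree. All three properties hold, so this is a valid tree decomposition of width max|bag| − 1 = 2, and hence tw(G) ≤ 2.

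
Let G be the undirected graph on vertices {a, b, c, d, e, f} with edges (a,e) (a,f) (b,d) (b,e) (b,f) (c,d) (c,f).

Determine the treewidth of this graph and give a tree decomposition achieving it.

Treewidth 2.
One optimal decomposition is:
Bags: B1 = {a, e, f}  B2 = {b, e, f}  B3 = {b, c, f}  B4 = {b, c, d}
Tree: B1–B2, B2–B3, B3–B4

Each bag holds 3 vertices, so the decomposition has width 2, which upper-bounds the treewidth. The edges a–e–b–f–a form a cycle, so G is not a tree and its treewidth is at least 2. Hence tw(G) = 2 exactly.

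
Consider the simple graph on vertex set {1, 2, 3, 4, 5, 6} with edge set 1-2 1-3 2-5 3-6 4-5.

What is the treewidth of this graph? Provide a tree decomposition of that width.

Each bag holds 2 vertices, so the decomposition has width 1, which upper-bounds the treewidth. G has an edge, so its treewidth is at least 1. Hence tw(G) = 1 exactly.

Treewidth 1.
One optimal decomposition is:
Bags: B1 = {4, 5}  B2 = {2, 5}  B3 = {1, 2}  B4 = {1, 3}  B5 = {3, 6}
Tree: B1–B2, B2–B3, B3–B4, B4–B5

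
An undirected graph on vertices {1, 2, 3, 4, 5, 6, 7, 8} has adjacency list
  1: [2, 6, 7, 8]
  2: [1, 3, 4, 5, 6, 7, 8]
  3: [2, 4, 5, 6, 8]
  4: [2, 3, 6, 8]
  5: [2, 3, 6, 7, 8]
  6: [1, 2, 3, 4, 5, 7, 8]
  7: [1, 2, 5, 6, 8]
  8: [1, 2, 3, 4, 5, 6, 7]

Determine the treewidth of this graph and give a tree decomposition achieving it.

Every bag has size at most 5, so the width is 5 − 1 = 4 and tw(G) ≤ 4. Conversely, {1, 2, 6, 7, 8} is a clique of size 5, and the vertices of any clique must share a bag in every tree decomposition; so some bag has ≥ 5 vertices and tw(G) ≥ 4. Hence tw(G) = 4 exactly.

Treewidth 4.
One optimal decomposition is:
Bags: B1 = {2, 3, 4, 6, 8}  B2 = {2, 3, 5, 6, 8}  B3 = {2, 5, 6, 7, 8}  B4 = {1, 2, 6, 7, 8}
Tree: B1–B2, B2–B3, B3–B4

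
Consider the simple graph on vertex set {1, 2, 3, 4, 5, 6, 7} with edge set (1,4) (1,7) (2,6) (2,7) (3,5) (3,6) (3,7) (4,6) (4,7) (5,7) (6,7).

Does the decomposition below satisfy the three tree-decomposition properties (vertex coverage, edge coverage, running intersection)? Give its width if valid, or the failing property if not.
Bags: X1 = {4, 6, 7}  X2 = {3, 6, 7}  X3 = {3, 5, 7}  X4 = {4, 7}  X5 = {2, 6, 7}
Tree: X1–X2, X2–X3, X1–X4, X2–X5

No — vertex 1 appears in no bag.

A tree decomposition must satisfy three properties: every vertex lies in some bag; for every edge, both endpoints lie together in some bag; and for every vertex, the bags containing it form a connected subtree. Here vertex 1 appears in no bag, so the decomposition is invalid.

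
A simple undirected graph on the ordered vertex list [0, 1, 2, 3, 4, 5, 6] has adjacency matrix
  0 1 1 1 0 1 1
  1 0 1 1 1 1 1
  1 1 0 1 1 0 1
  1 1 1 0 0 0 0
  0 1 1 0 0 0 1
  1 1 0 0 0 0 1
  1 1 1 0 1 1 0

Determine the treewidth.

A width-3 tree decomposition is:
Bags: B1 = {0, 1, 5, 6}  B2 = {0, 1, 2, 6}  B3 = {1, 2, 4, 6}  B4 = {0, 1, 2, 3}
Tree: B1–B2, B2–B3, B2–B4
The largest bag has 4 vertices, giving width 3; this decomposition certifies tw(G) ≤ 3. On the other hand G contains the 4-clique {0, 1, 2, 3}. A clique must lie in a single bag of any decomposition, so no decomposition can have width below 3. Therefore the treewidth is 3.

3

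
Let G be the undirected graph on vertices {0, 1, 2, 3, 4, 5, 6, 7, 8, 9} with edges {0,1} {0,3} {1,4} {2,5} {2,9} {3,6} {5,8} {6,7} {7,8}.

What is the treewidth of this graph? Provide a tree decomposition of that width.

Every bag has size at most 2, so the width is 2 − 1 = 1 and tw(G) ≤ 1. G has an edge, so its treewidth is at least 1. The upper and lower bounds meet at 1, so that is the treewidth.

Treewidth 1.
Bags: B1 = {2, 9}  B2 = {2, 5}  B3 = {5, 8}  B4 = {7, 8}  B5 = {6, 7}  B6 = {3, 6}  B7 = {0, 3}  B8 = {0, 1}  B9 = {1, 4}
Tree: B1–B2, B2–B3, B3–B4, B4–B5, B5–B6, B6–B7, B7–B8, B8–B9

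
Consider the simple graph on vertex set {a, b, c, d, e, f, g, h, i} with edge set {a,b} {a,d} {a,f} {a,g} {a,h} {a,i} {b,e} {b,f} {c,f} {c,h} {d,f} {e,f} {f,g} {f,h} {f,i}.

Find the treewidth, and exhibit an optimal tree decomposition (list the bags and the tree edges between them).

Each bag holds 3 vertices, so the decomposition has width 2, which upper-bounds the treewidth. On the other hand G contains the 3-clique {b, e, f}. A clique must lie in a single bag of any decomposition, so no decomposition can have width below 2. The upper and lower bounds meet at 2, so that is the treewidth.

Treewidth 2.
One optimal decomposition is:
Bags: B1 = {a, f, g}  B2 = {a, b, f}  B3 = {a, f, h}  B4 = {c, f, h}  B5 = {b, e, f}  B6 = {a, d, f}  B7 = {a, f, i}
Tree: B1–B2, B2–B3, B3–B4, B2–B5, B3–B6, B3–B7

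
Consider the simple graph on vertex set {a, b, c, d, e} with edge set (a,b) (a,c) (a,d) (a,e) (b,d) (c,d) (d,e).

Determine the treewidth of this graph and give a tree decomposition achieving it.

Treewidth 2.
One such decomposition:
Bags: B1 = {a, c, d}  B2 = {a, b, d}  B3 = {a, d, e}
Tree: B1–B2, B1–B3

Every bag has size at most 3, so the width is 3 − 1 = 2 and tw(G) ≤ 2. On the other hand G contains the 3-clique {a, d, e}. A clique must lie in a single bag of any decomposition, so no decomposition can have width below 2. Hence tw(G) = 2 exactly.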